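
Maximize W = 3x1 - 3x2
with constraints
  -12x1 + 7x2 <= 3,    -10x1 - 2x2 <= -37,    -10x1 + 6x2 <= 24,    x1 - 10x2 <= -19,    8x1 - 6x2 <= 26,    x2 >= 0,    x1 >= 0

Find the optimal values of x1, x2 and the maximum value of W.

Vertices and W = 3x1 - 3x2:
  (253/94, 237/47) → W = -663/94
  (75, 129) → W = -162
  (166/51, 227/102) → W = 105/34
  (187/37, 89/37) → W = 294/37
The feasible region is unbounded (it extends along (3, 4), (3, 5)), but W strictly decreases along every unbounded feasible direction, so there is no improving ray and the maximum is attained at a vertex.

The optimum lies where x1 - 10x2 = -19 and 8x1 - 6x2 = 26.
Solving simultaneously gives x1 = 187/37, x2 = 89/37.

x1 = 187/37, x2 = 89/37, maximum W = 294/37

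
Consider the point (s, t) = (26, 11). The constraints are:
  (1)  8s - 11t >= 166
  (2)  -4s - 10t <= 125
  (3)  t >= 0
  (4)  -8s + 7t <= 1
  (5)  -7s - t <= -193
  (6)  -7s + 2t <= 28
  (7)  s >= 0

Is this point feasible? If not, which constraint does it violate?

Constraint (1): 8s - 11t = 87, which is not ≥ 166. All other constraints are satisfied.

not feasible — violates (1)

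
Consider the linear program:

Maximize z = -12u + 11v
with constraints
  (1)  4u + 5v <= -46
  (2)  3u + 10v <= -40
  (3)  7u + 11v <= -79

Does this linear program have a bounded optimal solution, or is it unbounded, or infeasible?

unbounded

From the feasible point (-52/5, -22/25), moving in the direction (-10, 3) keeps every constraint satisfied while z increases without bound.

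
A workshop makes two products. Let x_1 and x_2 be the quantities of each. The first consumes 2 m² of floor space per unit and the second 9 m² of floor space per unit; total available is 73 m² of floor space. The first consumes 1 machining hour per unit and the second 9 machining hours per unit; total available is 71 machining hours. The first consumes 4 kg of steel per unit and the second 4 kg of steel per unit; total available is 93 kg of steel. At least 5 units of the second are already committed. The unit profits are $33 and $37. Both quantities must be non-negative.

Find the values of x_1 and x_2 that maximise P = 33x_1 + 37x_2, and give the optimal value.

Corner points and P = 33x_1 + 37x_2:
  (0, 71/9) → P = 2627/9
  (0, 5) → P = 185
  (2, 23/3) → P = 1049/3
  (14, 5) → P = 647

At the optimal vertex, 2x_1 + 9x_2 = 73 and x_2 = 5.
Solving simultaneously gives x_1 = 14, x_2 = 5.

x_1 = 14, x_2 = 5, maximum P = 647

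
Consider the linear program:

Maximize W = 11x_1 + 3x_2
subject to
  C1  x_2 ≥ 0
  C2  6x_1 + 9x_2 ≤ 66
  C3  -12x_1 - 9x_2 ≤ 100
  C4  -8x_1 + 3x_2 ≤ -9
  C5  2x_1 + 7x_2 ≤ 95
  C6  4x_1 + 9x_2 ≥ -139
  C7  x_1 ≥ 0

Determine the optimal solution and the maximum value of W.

Corner points and W = 11x_1 + 3x_2:
  (11, 0) → W = 121
  (9/8, 0) → W = 99/8
  (31/10, 79/15) → W = 499/10

At the optimal vertex, x_2 = 0 and 6x_1 + 9x_2 = 66.
Solving simultaneously gives x_1 = 11, x_2 = 0.

x_1 = 11, x_2 = 0, maximum W = 121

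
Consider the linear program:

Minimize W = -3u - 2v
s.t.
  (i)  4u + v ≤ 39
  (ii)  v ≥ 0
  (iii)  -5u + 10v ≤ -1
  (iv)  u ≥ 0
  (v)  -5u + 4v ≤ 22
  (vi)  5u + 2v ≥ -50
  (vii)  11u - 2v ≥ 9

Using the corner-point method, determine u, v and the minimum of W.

u = 391/45, v = 191/45, minimum W = -311/9

Feasible corners and W = -3u - 2v:
  (39/4, 0) → W = -117/4
  (391/45, 191/45) → W = -311/9
  (9/11, 0) → W = -27/11
  (22/25, 17/50) → W = -83/25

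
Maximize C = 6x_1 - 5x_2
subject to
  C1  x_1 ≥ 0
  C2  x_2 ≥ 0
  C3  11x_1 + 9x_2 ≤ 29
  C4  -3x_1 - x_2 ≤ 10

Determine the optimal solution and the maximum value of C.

Feasible corners and C = 6x_1 - 5x_2:
  (0, 0) → C = 0
  (0, 29/9) → C = -145/9
  (29/11, 0) → C = 174/11

The optimum lies where x_2 = 0 and 11x_1 + 9x_2 = 29.
Solving simultaneously gives x_1 = 29/11, x_2 = 0.

x_1 = 29/11, x_2 = 0, maximum C = 174/11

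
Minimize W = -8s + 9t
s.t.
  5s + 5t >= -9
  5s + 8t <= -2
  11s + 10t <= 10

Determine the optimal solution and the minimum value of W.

s = 28, t = -149/5, minimum W = -2461/5

Corner points and W = -8s + 9t:
  (-62/15, 7/3) → W = 811/15
  (28, -149/5) → W = -2461/5
  (50/19, -36/19) → W = -724/19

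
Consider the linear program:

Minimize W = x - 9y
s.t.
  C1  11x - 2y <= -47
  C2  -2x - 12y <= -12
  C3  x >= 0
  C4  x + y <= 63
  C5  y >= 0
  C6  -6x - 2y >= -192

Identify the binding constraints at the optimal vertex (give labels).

C3 and C4

Vertices and W = x - 9y:
  (0, 47/2) → W = -423/2
  (79/13, 740/13) → W = -6581/13
  (0, 63) → W = -567

The minimum is at (0, 63). Substituting into each constraint, equality holds for C3 and C4; the remaining constraints have slack.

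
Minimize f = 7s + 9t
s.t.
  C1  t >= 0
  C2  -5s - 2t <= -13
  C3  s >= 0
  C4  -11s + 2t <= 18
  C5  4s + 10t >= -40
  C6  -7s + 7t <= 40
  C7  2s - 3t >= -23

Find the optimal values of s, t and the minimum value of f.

s = 13/5, t = 0, minimum f = 91/5

Feasible corners and f = 7s + 9t:
  (13/5, 0) → f = 91/5
  (11/49, 291/49) → f = 2696/49
  (41/7, 81/7) → f = 1016/7
The feasible region is unbounded (it extends along (1, 0), (3, 2)), but f strictly increases along every unbounded feasible direction, so there is no improving ray and the minimum is attained at a vertex.

The binding constraints are t = 0 and -5s - 2t = -13.
Solving simultaneously gives s = 13/5, t = 0.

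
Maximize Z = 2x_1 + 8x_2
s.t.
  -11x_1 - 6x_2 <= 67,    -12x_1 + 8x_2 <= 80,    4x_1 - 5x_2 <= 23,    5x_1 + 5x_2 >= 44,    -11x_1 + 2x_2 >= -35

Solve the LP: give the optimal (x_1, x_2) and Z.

Extreme points and Z = 2x_1 + 8x_2:
  (-12/25, 232/25) → Z = 1832/25
  (55/8, 325/16) → Z = 705/4
  (263/65, 309/65) → Z = 2998/65

The optimum lies where -12x_1 + 8x_2 = 80 and -11x_1 + 2x_2 = -35.
Solving simultaneously gives x_1 = 55/8, x_2 = 325/16.

x_1 = 55/8, x_2 = 325/16, maximum Z = 705/4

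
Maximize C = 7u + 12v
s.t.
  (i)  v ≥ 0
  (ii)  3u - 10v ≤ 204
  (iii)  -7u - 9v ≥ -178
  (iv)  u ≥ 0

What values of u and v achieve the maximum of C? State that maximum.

u = 0, v = 178/9, maximum C = 712/3

Feasible corners and C = 7u + 12v:
  (178/7, 0) → C = 178
  (0, 0) → C = 0
  (0, 178/9) → C = 712/3

The optimum lies where -7u - 9v = -178 and u = 0.
Solving simultaneously gives u = 0, v = 178/9.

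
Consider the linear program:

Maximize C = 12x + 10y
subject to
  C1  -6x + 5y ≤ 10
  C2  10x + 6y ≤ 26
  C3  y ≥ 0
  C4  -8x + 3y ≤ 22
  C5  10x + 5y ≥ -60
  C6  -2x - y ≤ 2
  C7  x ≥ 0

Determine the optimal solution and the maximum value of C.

The optimum lies where -6x + 5y = 10 and 10x + 6y = 26.
Solving simultaneously gives x = 35/43, y = 128/43.

x = 35/43, y = 128/43, maximum C = 1700/43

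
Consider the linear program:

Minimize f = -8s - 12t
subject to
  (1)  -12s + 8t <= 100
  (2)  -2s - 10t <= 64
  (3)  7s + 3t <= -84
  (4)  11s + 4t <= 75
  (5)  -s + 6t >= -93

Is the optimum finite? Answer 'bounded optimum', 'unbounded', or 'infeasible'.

Corner points and f = -8s - 12t:
  (-189/17, -71/17) → f = 2364/17
  (-243/23, -77/23) → f = 2868/23
  (-81/8, -35/8) → f = 267/2
The feasible region has finitely many vertices and no improving ray; the minimum is 2868/23 at (-243/23, -77/23).

bounded optimum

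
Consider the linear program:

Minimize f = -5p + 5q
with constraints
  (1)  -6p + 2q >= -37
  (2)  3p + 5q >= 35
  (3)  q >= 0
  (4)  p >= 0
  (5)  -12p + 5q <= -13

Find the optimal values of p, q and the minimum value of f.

Vertices and f = -5p + 5q:
  (85/12, 11/4) → f = -65/3
  (53/2, 61) → f = 345/2
  (16/5, 127/25) → f = 47/5

p = 85/12, q = 11/4, minimum f = -65/3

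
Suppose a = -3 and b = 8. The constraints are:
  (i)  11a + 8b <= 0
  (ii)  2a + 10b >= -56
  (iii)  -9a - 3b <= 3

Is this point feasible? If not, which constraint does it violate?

Constraint (i): 11a + 8b = 31, which is not ≤ 0. All other constraints are satisfied.

not feasible — violates (i)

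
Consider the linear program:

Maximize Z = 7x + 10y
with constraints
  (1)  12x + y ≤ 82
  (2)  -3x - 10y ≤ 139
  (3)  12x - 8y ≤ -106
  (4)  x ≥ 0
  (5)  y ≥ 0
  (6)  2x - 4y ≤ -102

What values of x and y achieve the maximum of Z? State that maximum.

x = 0, y = 82, maximum Z = 820

Corner points and Z = 7x + 10y:
  (0, 82) → Z = 820
  (113/25, 694/25) → Z = 7731/25
  (0, 51/2) → Z = 255

The optimum lies where 12x + y = 82 and x = 0.
Solving simultaneously gives x = 0, y = 82.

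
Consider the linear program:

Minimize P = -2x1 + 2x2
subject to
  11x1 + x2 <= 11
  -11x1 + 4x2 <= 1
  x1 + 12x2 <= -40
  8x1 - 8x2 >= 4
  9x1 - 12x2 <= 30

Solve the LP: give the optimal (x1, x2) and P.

x1 = -1, x2 = -13/4, minimum P = -9/2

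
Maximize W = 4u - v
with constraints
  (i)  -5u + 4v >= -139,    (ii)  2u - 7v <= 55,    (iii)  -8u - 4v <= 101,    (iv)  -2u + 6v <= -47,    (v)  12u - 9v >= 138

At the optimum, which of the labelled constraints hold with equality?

(i) and (iv)

Vertices and W = 4u - v:
  (251/9, 1/9) → W = 1003/9
  (323/11, 43/22) → W = 231/2
  (157/22, -64/11) → W = 378/11
  (15/2, -16/3) → W = 106/3

The maximum is at (323/11, 43/22). Substituting into each constraint, equality holds for (i) and (iv); the remaining constraints have slack.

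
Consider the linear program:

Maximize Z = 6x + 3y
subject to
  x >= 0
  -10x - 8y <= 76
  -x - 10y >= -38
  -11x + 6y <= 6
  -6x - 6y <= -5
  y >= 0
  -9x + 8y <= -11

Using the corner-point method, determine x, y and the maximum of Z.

x = 38, y = 0, maximum Z = 228

Corner points and Z = 6x + 3y:
  (38, 0) → Z = 228
  (207/49, 331/98) → Z = 3477/98
  (11/9, 0) → Z = 22/3

The optimum lies where -x - 10y = -38 and y = 0.
Solving simultaneously gives x = 38, y = 0.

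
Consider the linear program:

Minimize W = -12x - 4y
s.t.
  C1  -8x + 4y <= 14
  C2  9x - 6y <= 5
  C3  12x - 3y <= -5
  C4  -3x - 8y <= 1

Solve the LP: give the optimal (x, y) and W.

Extreme points and W = -12x - 4y:
  (11/12, 16/3) → W = -97/3
  (-29/19, 17/38) → W = 314/19
  (-43/105, 1/35) → W = 24/5

The optimum lies where -8x + 4y = 14 and 12x - 3y = -5.
Solving simultaneously gives x = 11/12, y = 16/3.

x = 11/12, y = 16/3, minimum W = -97/3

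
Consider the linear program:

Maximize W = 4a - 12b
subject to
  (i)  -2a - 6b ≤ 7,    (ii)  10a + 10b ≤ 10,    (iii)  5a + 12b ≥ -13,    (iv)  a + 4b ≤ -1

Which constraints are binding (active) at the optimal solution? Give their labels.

Feasible corners and W = 4a - 12b:
  (13/4, -9/4) → W = 40
  (1, -3/2) → W = 22
  (5/3, -2/3) → W = 44/3
  (-5, 1) → W = -32

The maximum is at (13/4, -9/4). Substituting into each constraint, equality holds for (i) and (ii); the remaining constraints have slack.

(i) and (ii)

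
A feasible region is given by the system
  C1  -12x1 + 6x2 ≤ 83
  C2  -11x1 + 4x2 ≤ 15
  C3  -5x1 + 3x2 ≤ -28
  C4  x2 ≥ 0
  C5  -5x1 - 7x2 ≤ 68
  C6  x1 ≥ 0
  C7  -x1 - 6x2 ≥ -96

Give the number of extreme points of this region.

3

The feasible vertices (each the meet of two boundaries and inside every other half-plane) are:
  (28/5, 0)
  (152/11, 452/33)
  (96, 0)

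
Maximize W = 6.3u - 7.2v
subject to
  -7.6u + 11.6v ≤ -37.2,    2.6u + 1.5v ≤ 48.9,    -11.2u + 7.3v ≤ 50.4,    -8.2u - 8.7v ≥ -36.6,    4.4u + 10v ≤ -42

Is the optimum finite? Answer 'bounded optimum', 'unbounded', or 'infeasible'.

From the feasible point (-21405/1861, -19992/1861), moving in the direction (-7.3, -11.2) keeps every constraint satisfied while W increases without bound.

unbounded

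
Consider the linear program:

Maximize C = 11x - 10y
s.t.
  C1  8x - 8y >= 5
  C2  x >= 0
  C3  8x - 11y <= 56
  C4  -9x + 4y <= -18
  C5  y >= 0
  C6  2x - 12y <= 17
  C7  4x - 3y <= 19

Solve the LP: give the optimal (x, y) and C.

x = 19/4, y = 0, maximum C = 209/4

Corner points and C = 11x - 10y:
  (31/10, 99/40) → C = 187/20
  (137/8, 33/2) → C = 187/8
  (2, 0) → C = 22
  (19/4, 0) → C = 209/4

At the optimal vertex, y = 0 and 4x - 3y = 19.
Solving simultaneously gives x = 19/4, y = 0.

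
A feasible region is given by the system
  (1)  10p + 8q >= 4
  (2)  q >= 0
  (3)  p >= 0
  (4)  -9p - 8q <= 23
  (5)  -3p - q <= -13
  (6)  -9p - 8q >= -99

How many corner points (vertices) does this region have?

Intersecting each pair of boundary lines and keeping only the points that satisfy every inequality leaves:
  (13/3, 0)
  (11, 0)
  (1/3, 12)

3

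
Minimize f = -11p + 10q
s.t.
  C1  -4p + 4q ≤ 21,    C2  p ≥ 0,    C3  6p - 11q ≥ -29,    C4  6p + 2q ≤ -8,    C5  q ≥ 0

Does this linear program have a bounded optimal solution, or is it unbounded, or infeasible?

The boundaries p = 0 and 6p - 11q = -29 meet at (0, 29/11), but that point violates 6p + 2q ≤ -8. Every candidate vertex is excluded by some other constraint, so the feasible region is empty.

infeasible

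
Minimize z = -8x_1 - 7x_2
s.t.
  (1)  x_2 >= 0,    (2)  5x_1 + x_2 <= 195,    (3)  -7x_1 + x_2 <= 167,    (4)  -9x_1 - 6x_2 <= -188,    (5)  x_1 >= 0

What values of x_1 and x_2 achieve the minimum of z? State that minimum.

At the optimal vertex, 5x_1 + x_2 = 195 and -7x_1 + x_2 = 167.
Solving simultaneously gives x_1 = 7/3, x_2 = 550/3.

x_1 = 7/3, x_2 = 550/3, minimum z = -1302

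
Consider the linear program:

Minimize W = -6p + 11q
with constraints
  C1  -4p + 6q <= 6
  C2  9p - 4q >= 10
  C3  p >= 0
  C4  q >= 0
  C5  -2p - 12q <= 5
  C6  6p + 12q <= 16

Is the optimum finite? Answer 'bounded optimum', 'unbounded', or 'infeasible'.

Extreme points and W = -6p + 11q:
  (10/9, 0) → W = -20/3
  (46/33, 7/11) → W = -15/11
  (8/3, 0) → W = -16
The feasible region has finitely many vertices and no improving ray; the minimum is -16 at (8/3, 0).

bounded optimum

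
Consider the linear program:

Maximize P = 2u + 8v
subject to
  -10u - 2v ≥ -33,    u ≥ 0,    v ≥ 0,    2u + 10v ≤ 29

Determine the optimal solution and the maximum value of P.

u = 17/6, v = 7/3, maximum P = 73/3

At the optimal vertex, -10u - 2v = -33 and 2u + 10v = 29.
Solving simultaneously gives u = 17/6, v = 7/3.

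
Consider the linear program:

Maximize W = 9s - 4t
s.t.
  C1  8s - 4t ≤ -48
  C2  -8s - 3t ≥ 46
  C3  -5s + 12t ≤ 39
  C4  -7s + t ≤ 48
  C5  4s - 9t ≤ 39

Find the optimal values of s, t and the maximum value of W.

s = -41/7, t = 2/7, maximum W = -377/7

Extreme points and W = 9s - 4t:
  (-41/7, 2/7) → W = -377/7
  (-36/5, -12/5) → W = -276/5
  (-223/37, 82/111) → W = -6349/111
  (-537/79, 33/79) → W = -4965/79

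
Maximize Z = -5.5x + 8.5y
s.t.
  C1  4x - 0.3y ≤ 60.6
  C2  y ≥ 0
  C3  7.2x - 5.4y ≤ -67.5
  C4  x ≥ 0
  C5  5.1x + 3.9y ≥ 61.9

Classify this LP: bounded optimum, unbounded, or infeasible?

From the feasible point (17.875, 109/3), moving in the direction (0, 1) keeps every constraint satisfied while Z increases without bound.

unbounded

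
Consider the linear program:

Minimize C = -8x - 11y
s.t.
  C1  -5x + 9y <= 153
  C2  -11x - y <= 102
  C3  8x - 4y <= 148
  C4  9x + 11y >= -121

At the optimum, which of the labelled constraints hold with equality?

Extreme points and C = -8x - 11y:
  (-1071/104, 1173/104) → C = -4335/104
  (486/13, 491/13) → C = -9289/13
  (-143/16, -59/16) → C = 1793/16
  (286/31, -575/31) → C = 4037/31

The minimum is at (486/13, 491/13). Substituting into each constraint, equality holds for C1 and C3; the remaining constraints have slack.

C1 and C3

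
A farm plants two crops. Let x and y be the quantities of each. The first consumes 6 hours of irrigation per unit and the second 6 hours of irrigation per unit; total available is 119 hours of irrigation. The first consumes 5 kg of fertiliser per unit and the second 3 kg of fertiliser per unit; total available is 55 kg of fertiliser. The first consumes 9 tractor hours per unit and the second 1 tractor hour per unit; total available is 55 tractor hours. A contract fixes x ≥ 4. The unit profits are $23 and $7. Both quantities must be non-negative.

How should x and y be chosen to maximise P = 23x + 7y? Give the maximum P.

Corner points and P = 23x + 7y:
  (55/9, 0) → P = 1265/9
  (4, 0) → P = 92
  (5, 10) → P = 185
  (4, 35/3) → P = 521/3

The binding constraints are 5x + 3y = 55 and 9x + y = 55.
Solving simultaneously gives x = 5, y = 10.

x = 5, y = 10, maximum P = 185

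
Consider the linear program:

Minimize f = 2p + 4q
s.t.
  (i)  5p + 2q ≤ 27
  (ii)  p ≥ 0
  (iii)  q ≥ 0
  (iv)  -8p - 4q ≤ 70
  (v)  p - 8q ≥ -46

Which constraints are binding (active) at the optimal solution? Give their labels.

(ii) and (iii)

Vertices and f = 2p + 4q:
  (27/5, 0) → f = 54/5
  (62/21, 257/42) → f = 638/21
  (0, 0) → f = 0
  (0, 23/4) → f = 23

The minimum is at (0, 0). Substituting into each constraint, equality holds for (ii) and (iii); the remaining constraints have slack.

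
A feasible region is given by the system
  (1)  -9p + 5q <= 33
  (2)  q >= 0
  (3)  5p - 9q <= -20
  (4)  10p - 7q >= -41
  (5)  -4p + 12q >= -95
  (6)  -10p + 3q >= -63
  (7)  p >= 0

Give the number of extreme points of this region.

4

Pairwise boundary intersections that survive every other constraint:
  (209/25, 103/15)
  (0, 20/9)
  (141/10, 26)
  (0, 41/7)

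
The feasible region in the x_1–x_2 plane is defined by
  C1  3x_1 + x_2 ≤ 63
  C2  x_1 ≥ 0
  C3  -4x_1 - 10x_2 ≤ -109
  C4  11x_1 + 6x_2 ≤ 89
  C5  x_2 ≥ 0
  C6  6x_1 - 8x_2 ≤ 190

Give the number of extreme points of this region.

Intersecting each pair of boundary lines and keeping only the points that satisfy every inequality leaves:
  (0, 109/10)
  (0, 89/6)
  (118/43, 843/86)

3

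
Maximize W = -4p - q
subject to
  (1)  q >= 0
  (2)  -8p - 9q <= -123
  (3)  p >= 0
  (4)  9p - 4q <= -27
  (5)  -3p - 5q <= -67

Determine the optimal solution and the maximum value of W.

p = 0, q = 41/3, maximum W = -41/3

Vertices and W = -4p - q:
  (0, 41/3) → W = -41/3
  (12/13, 167/13) → W = -215/13
  (7/3, 12) → W = -64/3
The feasible region is unbounded (it extends along (0, 1), (4, 9)), but W strictly decreases along every unbounded feasible direction, so there is no improving ray and the maximum is attained at a vertex.

The optimum lies where -8p - 9q = -123 and p = 0.
Solving simultaneously gives p = 0, q = 41/3.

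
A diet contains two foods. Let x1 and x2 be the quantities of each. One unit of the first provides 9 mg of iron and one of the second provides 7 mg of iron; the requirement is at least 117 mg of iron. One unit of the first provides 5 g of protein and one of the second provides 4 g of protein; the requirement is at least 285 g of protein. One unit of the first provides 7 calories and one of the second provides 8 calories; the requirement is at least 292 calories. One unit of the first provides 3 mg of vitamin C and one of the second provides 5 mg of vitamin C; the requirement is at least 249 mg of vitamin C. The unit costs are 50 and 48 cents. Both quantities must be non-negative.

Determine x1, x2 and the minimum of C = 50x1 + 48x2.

Vertices and C = 50x1 + 48x2:
  (0, 285/4) → C = 3420
  (83, 0) → C = 4150
  (33, 30) → C = 3090
The feasible region is unbounded (it extends along (0, 1), (1, 0)), but C strictly increases along every unbounded feasible direction, so there is no improving ray and the minimum is attained at a vertex.

At the optimal vertex, 5x1 + 4x2 = 285 and 3x1 + 5x2 = 249.
Solving simultaneously gives x1 = 33, x2 = 30.

x1 = 33, x2 = 30, minimum C = 3090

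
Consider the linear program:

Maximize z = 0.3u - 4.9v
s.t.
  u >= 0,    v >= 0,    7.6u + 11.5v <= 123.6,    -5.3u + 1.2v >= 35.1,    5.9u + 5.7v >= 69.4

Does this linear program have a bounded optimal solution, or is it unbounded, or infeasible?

The boundaries u = 0 and -5.3u + 1.2v = 35.1 meet at (0, 29.25), but that point violates 7.6u + 11.5v ≤ 123.6. Every candidate vertex is excluded by some other constraint, so the feasible region is empty.

infeasible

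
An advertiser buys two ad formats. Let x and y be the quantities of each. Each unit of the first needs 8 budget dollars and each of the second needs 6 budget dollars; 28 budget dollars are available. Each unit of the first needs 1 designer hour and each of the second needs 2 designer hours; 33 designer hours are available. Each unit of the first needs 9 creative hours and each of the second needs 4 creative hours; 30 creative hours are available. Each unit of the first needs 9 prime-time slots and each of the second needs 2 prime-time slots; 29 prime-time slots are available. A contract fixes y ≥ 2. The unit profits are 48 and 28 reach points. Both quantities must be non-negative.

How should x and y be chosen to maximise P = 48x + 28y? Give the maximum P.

x = 2, y = 2, maximum P = 152

Extreme points and P = 48x + 28y:
  (0, 14/3) → P = 392/3
  (0, 2) → P = 56
  (2, 2) → P = 152

The optimum lies where 8x + 6y = 28 and y = 2.
Solving simultaneously gives x = 2, y = 2.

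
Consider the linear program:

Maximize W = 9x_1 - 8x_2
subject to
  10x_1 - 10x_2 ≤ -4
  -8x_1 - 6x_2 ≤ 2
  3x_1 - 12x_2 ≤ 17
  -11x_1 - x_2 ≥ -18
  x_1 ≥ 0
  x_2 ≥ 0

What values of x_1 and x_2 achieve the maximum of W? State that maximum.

x_1 = 22/15, x_2 = 28/15, maximum W = -26/15

The binding constraints are 10x_1 - 10x_2 = -4 and -11x_1 - x_2 = -18.
Solving simultaneously gives x_1 = 22/15, x_2 = 28/15.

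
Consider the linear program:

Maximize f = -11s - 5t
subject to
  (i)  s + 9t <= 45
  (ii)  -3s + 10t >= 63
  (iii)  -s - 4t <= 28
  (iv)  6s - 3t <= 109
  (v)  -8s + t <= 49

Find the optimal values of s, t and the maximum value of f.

Extreme points and f = -11s - 5t:
  (-117/37, 198/37) → f = 297/37
  (-396/73, 409/73) → f = 2311/73
  (-61/11, 51/11) → f = 416/11

s = -61/11, t = 51/11, maximum f = 416/11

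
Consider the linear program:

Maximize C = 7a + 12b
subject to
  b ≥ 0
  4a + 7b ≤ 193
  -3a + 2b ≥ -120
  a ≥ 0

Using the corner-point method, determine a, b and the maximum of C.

a = 1226/29, b = 99/29, maximum C = 9770/29

Corner points and C = 7a + 12b:
  (40, 0) → C = 280
  (0, 0) → C = 0
  (1226/29, 99/29) → C = 9770/29
  (0, 193/7) → C = 2316/7

The binding constraints are 4a + 7b = 193 and -3a + 2b = -120.
Solving simultaneously gives a = 1226/29, b = 99/29.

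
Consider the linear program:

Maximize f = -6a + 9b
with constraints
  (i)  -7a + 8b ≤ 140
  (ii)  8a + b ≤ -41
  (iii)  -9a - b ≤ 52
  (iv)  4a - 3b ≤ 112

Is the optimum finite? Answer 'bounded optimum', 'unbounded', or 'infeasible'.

bounded optimum

Corner points and f = -6a + 9b:
  (-468/71, 833/71) → f = 10305/71
  (-556/79, 896/79) → f = 11400/79
  (-11/28, -265/7) → f = -4737/14
  (-44/31, -1216/31) → f = -10680/31
The feasible region has finitely many vertices and no improving ray; the maximum is 10305/71 at (-468/71, 833/71).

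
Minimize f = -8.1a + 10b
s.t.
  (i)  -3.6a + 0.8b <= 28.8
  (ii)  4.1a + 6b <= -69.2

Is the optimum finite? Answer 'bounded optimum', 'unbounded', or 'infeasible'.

unbounded

From the feasible point (-2852/311, -1638/311), moving in the direction (-0.8, -3.6) keeps every constraint satisfied while f decreases without bound.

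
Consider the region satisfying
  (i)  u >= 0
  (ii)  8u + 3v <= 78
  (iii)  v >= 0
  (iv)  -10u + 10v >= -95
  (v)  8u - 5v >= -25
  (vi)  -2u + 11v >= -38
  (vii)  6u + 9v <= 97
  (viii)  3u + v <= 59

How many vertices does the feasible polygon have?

6

The feasible vertices (each the meet of two boundaries and inside every other half-plane) are:
  (0, 0)
  (0, 5)
  (213/22, 2/11)
  (137/18, 154/27)
  (19/2, 0)
  (130/51, 463/51)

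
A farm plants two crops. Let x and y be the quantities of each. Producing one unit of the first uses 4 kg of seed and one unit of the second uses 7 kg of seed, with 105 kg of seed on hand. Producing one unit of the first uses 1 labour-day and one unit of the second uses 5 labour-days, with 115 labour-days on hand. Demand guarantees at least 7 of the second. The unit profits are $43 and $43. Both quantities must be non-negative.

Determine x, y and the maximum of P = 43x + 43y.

Corner points and P = 43x + 43y:
  (0, 15) → P = 645
  (0, 7) → P = 301
  (14, 7) → P = 903

The binding constraints are 4x + 7y = 105 and y = 7.
Solving simultaneously gives x = 14, y = 7.

x = 14, y = 7, maximum P = 903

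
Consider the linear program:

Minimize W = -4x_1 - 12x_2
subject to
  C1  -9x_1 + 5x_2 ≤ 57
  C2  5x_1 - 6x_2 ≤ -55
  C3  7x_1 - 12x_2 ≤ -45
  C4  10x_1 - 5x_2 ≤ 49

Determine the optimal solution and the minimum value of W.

x_1 = 106, x_2 = 1011/5, minimum W = -14252/5

Feasible corners and W = -4x_1 - 12x_2:
  (-67/29, 210/29) → W = -2252/29
  (106, 1011/5) → W = -14252/5
  (569/35, 159/7) → W = -1688/5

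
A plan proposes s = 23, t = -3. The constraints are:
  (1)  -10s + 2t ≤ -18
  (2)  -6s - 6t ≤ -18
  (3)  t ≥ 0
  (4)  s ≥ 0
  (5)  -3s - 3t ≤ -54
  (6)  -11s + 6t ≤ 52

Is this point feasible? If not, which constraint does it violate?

Constraint (3): t = -3, which is not ≥ 0. All other constraints are satisfied.

not feasible — violates (3)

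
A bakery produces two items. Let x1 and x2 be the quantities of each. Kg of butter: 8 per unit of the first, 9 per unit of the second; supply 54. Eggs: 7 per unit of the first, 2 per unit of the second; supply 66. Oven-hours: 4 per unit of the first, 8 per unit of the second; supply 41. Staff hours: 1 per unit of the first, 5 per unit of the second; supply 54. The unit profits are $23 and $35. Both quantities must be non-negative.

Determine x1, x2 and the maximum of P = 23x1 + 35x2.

x1 = 9/4, x2 = 4, maximum P = 767/4

The optimum lies where 8x1 + 9x2 = 54 and 4x1 + 8x2 = 41.
Solving simultaneously gives x1 = 9/4, x2 = 4.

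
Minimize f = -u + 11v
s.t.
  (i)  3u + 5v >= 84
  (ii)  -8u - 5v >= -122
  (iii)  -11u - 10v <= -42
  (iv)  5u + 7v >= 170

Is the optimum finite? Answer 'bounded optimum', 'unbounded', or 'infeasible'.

Extreme points and f = -u + 11v:
  (4/31, 750/31) → f = 266
  (-1406/27, 1660/27) → f = 19666/27
The feasible region has finitely many vertices and no improving ray; the minimum is 266 at (4/31, 750/31).

bounded optimum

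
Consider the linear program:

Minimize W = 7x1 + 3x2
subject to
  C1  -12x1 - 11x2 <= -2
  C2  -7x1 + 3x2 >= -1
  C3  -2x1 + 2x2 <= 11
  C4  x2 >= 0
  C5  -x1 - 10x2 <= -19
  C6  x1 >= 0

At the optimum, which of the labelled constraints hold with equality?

Feasible corners and W = 7x1 + 3x2:
  (35/8, 79/8) → W = 241/4
  (67/73, 132/73) → W = 865/73
  (0, 11/2) → W = 33/2
  (0, 19/10) → W = 57/10

The minimum is at (0, 19/10). Substituting into each constraint, equality holds for C5 and C6; the remaining constraints have slack.

C5 and C6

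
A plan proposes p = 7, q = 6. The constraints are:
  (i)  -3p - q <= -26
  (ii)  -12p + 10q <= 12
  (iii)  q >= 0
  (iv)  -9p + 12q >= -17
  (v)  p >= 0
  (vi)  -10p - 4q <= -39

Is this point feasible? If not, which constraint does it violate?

feasible

(i): -27 ≤ -26 ✓
(ii): -24 ≤ 12 ✓
(iii): 6 ≥ 0 ✓
(iv): 9 ≥ -17 ✓
(v): 7 ≥ 0 ✓
(vi): -94 ≤ -39 ✓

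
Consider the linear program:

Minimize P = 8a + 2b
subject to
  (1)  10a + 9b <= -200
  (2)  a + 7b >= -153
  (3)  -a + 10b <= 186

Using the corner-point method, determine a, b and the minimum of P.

Vertices and P = 8a + 2b:
  (-23/61, -1330/61) → P = -2844/61
  (-3674/109, 1660/109) → P = -26072/109
  (-2832/17, 33/17) → P = -22590/17

At the optimal vertex, a + 7b = -153 and -a + 10b = 186.
Solving simultaneously gives a = -2832/17, b = 33/17.

a = -2832/17, b = 33/17, minimum P = -22590/17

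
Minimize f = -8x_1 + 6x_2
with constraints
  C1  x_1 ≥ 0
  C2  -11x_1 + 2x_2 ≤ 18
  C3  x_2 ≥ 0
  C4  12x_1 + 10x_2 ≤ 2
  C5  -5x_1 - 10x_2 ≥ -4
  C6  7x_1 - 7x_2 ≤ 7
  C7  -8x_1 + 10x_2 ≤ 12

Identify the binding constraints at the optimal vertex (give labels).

Vertices and f = -8x_1 + 6x_2:
  (0, 0) → f = 0
  (0, 1/5) → f = 6/5
  (1/6, 0) → f = -4/3

The minimum is at (1/6, 0). Substituting into each constraint, equality holds for C3 and C4; the remaining constraints have slack.

C3 and C4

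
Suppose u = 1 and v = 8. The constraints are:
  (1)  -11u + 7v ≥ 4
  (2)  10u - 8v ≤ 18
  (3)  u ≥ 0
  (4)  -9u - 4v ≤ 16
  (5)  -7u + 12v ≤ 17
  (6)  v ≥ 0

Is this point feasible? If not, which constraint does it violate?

not feasible — violates (5)

Constraint (5): -7u + 12v = 89, which is not ≤ 17. All other constraints are satisfied.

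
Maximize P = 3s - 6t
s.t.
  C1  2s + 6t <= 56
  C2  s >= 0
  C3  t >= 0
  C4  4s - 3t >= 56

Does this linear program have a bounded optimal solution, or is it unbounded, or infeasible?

Extreme points and P = 3s - 6t:
  (28, 0) → P = 84
  (84/5, 56/15) → P = 28
  (14, 0) → P = 42
The feasible region has finitely many vertices and no improving ray; the maximum is 84 at (28, 0).

bounded optimum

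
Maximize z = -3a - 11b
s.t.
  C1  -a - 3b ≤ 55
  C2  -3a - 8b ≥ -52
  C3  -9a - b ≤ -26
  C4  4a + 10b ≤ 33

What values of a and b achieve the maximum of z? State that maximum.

Extreme points and z = -3a - 11b:
  (133/26, -521/26) → z = 2666/13
  (649/2, -253/2) → z = 418
  (227/86, 193/86) → z = -1402/43

The binding constraints are -a - 3b = 55 and 4a + 10b = 33.
Solving simultaneously gives a = 649/2, b = -253/2.

a = 649/2, b = -253/2, maximum z = 418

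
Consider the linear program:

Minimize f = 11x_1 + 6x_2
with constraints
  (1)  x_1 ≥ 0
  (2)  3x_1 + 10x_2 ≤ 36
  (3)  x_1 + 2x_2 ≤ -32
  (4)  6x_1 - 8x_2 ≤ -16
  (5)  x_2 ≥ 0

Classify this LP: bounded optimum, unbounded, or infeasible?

The boundaries x_1 = 0 and 3x_1 + 10x_2 = 36 meet at (0, 18/5), but that point violates x_1 + 2x_2 ≤ -32. Every candidate vertex is excluded by some other constraint, so the feasible region is empty.

infeasible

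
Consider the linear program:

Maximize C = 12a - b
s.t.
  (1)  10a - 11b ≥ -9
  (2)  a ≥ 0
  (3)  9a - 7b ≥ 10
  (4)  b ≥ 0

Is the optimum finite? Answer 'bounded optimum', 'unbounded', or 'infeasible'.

unbounded

From the feasible point (173/29, 181/29), moving in the direction (11, 10) keeps every constraint satisfied while C increases without bound.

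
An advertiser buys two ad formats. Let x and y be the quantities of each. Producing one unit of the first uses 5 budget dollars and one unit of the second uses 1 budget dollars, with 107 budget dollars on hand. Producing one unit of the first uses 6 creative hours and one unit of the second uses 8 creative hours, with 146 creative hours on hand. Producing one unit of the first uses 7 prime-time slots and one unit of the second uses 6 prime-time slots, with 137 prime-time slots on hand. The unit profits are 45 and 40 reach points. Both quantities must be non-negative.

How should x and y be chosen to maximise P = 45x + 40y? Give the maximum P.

Vertices and P = 45x + 40y:
  (0, 0) → P = 0
  (0, 73/4) → P = 730
  (137/7, 0) → P = 6165/7
  (11, 10) → P = 895

The binding constraints are 6x + 8y = 146 and 7x + 6y = 137.
Solving simultaneously gives x = 11, y = 10.

x = 11, y = 10, maximum P = 895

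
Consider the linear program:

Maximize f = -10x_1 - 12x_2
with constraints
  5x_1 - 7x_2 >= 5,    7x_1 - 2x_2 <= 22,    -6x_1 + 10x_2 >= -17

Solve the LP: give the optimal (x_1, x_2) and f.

x_1 = -69/8, x_2 = -55/8, maximum f = 675/4

Vertices and f = -10x_1 - 12x_2:
  (48/13, 25/13) → f = -60
  (-69/8, -55/8) → f = 675/4
  (93/29, 13/58) → f = -1008/29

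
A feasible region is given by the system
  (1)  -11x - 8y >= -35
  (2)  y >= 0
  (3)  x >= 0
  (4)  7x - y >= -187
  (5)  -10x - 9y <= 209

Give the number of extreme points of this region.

Intersecting each pair of boundary lines and keeping only the points that satisfy every inequality leaves:
  (35/11, 0)
  (0, 35/8)
  (0, 0)

3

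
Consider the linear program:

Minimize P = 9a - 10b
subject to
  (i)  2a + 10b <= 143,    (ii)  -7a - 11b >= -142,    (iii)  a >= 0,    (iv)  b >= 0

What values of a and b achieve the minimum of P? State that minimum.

a = 0, b = 142/11, minimum P = -1420/11

Corner points and P = 9a - 10b:
  (0, 142/11) → P = -1420/11
  (142/7, 0) → P = 1278/7
  (0, 0) → P = 0

The optimum lies where -7a - 11b = -142 and a = 0.
Solving simultaneously gives a = 0, b = 142/11.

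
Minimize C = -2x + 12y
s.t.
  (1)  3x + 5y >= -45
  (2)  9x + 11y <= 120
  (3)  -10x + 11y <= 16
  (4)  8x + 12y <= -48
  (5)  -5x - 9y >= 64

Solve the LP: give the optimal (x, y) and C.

Vertices and C = -2x + 12y:
  (-575/83, -402/83) → C = -3674/83
  (75, -54) → C = -798
  (-848/145, -112/29) → C = -5024/145
  (28, -68/3) → C = -328

At the optimal vertex, 3x + 5y = -45 and 8x + 12y = -48.
Solving simultaneously gives x = 75, y = -54.

x = 75, y = -54, minimum C = -798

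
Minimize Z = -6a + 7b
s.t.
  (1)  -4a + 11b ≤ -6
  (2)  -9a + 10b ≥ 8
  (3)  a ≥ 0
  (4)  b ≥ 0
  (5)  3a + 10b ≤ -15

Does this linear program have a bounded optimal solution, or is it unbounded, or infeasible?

The boundaries b = 0 and 3a + 10b = -15 meet at (-5, 0), but that point violates -4a + 11b ≤ -6. Every candidate vertex is excluded by some other constraint, so the feasible region is empty.

infeasible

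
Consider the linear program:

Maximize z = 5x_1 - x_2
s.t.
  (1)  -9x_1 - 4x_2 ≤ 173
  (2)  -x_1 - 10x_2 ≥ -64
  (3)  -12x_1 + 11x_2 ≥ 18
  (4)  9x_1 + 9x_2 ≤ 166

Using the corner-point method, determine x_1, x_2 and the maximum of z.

x_1 = 4, x_2 = 6, maximum z = 14

Extreme points and z = 5x_1 - x_2:
  (-993/43, 749/86) → z = -10679/86
  (-1975/147, -638/49) → z = -7961/147
  (4, 6) → z = 14

The optimum lies where -x_1 - 10x_2 = -64 and -12x_1 + 11x_2 = 18.
Solving simultaneously gives x_1 = 4, x_2 = 6.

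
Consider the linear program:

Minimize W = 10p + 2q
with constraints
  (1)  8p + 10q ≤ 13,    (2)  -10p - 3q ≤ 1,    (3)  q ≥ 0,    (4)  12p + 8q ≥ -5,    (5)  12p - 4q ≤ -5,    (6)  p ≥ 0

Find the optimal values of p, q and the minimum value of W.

Extreme points and W = 10p + 2q:
  (1/76, 49/38) → W = 103/38
  (0, 13/10) → W = 13/5
  (0, 5/4) → W = 5/2

The binding constraints are 12p - 4q = -5 and p = 0.
Solving simultaneously gives p = 0, q = 5/4.

p = 0, q = 5/4, minimum W = 5/2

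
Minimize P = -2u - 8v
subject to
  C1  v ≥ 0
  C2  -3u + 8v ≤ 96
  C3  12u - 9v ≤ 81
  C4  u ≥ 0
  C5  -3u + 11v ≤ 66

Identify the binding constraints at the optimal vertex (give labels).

Extreme points and P = -2u - 8v:
  (27/4, 0) → P = -27/2
  (0, 0) → P = 0
  (99/7, 69/7) → P = -750/7
  (0, 6) → P = -48

The minimum is at (99/7, 69/7). Substituting into each constraint, equality holds for C3 and C5; the remaining constraints have slack.

C3 and C5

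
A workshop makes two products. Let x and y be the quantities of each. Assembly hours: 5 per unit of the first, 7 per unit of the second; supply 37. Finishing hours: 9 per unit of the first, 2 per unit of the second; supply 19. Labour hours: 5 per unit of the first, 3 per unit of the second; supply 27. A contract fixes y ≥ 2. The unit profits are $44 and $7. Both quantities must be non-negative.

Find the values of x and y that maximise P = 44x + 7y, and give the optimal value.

x = 5/3, y = 2, maximum P = 262/3

Feasible corners and P = 44x + 7y:
  (0, 37/7) → P = 37
  (0, 2) → P = 14
  (59/53, 238/53) → P = 4262/53
  (5/3, 2) → P = 262/3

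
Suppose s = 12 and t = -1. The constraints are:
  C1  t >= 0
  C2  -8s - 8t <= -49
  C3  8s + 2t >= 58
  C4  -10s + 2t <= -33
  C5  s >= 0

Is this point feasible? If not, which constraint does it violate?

Constraint C1: t = -1, which is not ≥ 0. All other constraints are satisfied.

not feasible — violates C1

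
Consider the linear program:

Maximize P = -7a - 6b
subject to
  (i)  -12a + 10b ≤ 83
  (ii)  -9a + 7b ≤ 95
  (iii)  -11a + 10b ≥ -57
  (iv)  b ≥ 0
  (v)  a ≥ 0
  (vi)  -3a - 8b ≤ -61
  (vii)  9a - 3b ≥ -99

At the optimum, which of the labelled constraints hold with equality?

(v) and (vi)

Vertices and P = -7a - 6b:
  (0, 83/10) → P = -249/5
  (533/59, 250/59) → P = -5231/59
  (0, 61/8) → P = -183/4
The feasible region is unbounded (it extends along (10, 11), (5, 6)), but P strictly decreases along every unbounded feasible direction, so there is no improving ray and the maximum is attained at a vertex.

The maximum is at (0, 61/8). Substituting into each constraint, equality holds for (v) and (vi); the remaining constraints have slack.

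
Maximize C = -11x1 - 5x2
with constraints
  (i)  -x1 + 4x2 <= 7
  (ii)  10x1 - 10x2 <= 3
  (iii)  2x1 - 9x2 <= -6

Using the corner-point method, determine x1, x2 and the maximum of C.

x1 = -39, x2 = -8, maximum C = 469

Extreme points and C = -11x1 - 5x2:
  (41/15, 73/30) → C = -1267/30
  (-39, -8) → C = 469
  (87/70, 33/35) → C = -1287/70

The optimum lies where -x1 + 4x2 = 7 and 2x1 - 9x2 = -6.
Solving simultaneously gives x1 = -39, x2 = -8.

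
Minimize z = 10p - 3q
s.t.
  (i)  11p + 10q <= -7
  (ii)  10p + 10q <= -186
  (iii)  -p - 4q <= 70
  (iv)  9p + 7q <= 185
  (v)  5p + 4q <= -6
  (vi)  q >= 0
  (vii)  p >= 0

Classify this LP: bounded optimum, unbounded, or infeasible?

The boundaries 10p + 10q = -186 and q = 0 meet at (-93/5, 0), but that point violates p ≥ 0. Every candidate vertex is excluded by some other constraint, so the feasible region is empty.

infeasible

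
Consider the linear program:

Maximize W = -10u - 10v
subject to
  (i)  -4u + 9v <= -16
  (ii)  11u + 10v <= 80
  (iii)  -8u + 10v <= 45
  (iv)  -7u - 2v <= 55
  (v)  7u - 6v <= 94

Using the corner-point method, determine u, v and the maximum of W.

u = -71/28, v = -149/8, maximum W = 5925/28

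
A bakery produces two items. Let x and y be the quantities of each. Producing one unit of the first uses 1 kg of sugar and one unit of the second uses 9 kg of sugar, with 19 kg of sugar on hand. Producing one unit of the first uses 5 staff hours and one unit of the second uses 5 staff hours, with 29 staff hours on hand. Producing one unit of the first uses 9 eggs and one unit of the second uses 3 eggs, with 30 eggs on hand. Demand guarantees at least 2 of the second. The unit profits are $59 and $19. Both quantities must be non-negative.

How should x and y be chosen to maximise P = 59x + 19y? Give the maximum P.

Vertices and P = 59x + 19y:
  (0, 19/9) → P = 361/9
  (0, 2) → P = 38
  (1, 2) → P = 97

x = 1, y = 2, maximum P = 97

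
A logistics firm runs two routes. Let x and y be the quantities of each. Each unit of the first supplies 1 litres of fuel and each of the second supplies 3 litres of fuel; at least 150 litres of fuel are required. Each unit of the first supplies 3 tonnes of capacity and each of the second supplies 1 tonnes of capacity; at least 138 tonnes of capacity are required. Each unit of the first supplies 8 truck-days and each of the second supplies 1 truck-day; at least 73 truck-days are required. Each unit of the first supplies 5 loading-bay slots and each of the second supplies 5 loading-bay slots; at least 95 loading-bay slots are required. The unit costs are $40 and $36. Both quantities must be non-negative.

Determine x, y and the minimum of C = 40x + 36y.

Vertices and C = 40x + 36y:
  (0, 138) → C = 4968
  (150, 0) → C = 6000
  (33, 39) → C = 2724
The feasible region is unbounded (it extends along (0, 1), (1, 0)), but C strictly increases along every unbounded feasible direction, so there is no improving ray and the minimum is attained at a vertex.

At the optimal vertex, x + 3y = 150 and 3x + y = 138.
Solving simultaneously gives x = 33, y = 39.

x = 33, y = 39, minimum C = 2724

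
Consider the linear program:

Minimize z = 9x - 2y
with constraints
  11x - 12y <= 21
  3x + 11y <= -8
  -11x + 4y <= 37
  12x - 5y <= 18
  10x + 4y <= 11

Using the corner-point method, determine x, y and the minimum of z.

x = -6, y = -29/4, minimum z = -79/2

Feasible corners and z = 9x - 2y:
  (135/157, -151/157) → z = 1517/157
  (-6, -29/4) → z = -79/2
  (-439/133, 23/133) → z = -571/19

The optimum lies where 11x - 12y = 21 and -11x + 4y = 37.
Solving simultaneously gives x = -6, y = -29/4.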